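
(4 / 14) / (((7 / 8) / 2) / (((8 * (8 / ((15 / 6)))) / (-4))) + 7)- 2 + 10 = 199768 / 24843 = 8.04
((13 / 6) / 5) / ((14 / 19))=247 / 420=0.59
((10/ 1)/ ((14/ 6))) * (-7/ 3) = -10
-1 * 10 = -10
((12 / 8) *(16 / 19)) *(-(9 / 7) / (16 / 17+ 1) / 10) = -612 / 7315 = -0.08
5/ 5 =1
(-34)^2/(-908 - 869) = -1156/1777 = -0.65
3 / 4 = 0.75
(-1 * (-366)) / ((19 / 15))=5490 / 19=288.95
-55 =-55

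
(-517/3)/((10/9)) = -1551/10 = -155.10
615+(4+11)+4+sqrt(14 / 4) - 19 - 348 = sqrt(14) / 2+267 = 268.87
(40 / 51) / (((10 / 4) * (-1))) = -16 / 51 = -0.31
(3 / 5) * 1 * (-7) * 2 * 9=-378 / 5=-75.60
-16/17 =-0.94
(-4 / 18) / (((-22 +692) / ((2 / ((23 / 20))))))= -8 / 13869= -0.00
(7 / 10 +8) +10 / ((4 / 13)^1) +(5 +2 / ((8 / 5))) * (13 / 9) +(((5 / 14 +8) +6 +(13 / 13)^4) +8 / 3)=85997 / 1260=68.25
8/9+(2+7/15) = 151/45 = 3.36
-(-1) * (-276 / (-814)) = 138 / 407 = 0.34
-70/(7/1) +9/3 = -7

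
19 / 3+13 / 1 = 58 / 3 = 19.33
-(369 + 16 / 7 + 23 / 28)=-10419 / 28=-372.11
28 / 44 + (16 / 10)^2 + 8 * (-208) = -456721 / 275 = -1660.80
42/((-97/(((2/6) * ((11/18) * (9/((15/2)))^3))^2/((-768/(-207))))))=-0.01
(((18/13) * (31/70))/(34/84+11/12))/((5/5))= 1116/2405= 0.46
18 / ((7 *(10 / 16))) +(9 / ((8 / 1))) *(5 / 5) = 1467 / 280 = 5.24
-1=-1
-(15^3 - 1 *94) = -3281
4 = 4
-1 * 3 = -3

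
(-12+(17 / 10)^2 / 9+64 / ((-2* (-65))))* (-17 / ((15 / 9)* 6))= 2225011 / 117000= 19.02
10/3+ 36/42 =88/21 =4.19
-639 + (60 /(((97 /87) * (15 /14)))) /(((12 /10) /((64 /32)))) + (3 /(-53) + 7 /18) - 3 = -51632167 /92538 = -557.96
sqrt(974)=31.21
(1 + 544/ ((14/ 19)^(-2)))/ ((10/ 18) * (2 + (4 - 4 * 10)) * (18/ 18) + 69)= 962865/ 162811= 5.91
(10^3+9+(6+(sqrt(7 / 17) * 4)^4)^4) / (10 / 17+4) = 41566461653386625 / 32006416494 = 1298691.52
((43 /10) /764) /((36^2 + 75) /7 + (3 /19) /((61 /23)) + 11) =348859 /12825382600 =0.00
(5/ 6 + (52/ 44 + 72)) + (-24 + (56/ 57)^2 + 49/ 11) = 3962377/ 71478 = 55.43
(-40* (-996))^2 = 1587225600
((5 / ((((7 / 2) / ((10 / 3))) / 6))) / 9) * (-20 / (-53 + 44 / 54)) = 12000 / 9863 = 1.22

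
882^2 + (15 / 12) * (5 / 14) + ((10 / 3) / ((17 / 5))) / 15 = 6665257217 / 8568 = 777924.51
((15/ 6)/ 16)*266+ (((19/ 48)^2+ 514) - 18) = 537.72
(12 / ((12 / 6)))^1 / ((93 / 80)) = 160 / 31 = 5.16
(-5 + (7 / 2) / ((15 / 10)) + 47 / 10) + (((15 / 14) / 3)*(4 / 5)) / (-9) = 1261 / 630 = 2.00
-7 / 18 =-0.39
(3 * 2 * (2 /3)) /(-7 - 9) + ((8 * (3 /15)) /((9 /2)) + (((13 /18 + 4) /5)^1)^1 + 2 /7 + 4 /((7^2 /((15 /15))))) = 1389 /980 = 1.42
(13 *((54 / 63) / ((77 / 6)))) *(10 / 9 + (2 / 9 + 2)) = 1560 / 539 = 2.89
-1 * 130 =-130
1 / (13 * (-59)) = -1 / 767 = -0.00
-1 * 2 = -2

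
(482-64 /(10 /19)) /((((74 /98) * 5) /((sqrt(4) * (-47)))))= -8300012 /925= -8972.99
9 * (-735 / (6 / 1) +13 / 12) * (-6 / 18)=1457 / 4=364.25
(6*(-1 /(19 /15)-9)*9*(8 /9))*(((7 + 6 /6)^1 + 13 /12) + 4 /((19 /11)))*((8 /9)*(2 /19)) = -10312832 /20577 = -501.18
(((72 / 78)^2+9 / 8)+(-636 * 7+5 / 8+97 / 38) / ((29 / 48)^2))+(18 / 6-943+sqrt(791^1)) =-283568907749 / 21603608+sqrt(791) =-13097.87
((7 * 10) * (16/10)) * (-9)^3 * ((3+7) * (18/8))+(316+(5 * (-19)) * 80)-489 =-1844853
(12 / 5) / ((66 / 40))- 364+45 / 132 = -15937 / 44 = -362.20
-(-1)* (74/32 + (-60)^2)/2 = 57637/32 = 1801.16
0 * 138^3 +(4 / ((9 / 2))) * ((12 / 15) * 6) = 64 / 15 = 4.27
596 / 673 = 0.89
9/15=3/5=0.60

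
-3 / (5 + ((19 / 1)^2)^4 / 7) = -0.00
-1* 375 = -375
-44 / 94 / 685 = -22 / 32195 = -0.00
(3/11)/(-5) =-3/55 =-0.05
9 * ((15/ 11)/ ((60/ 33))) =27/ 4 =6.75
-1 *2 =-2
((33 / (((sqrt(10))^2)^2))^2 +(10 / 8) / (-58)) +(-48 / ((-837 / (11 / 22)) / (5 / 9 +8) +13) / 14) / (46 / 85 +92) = 111336113 / 1271670000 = 0.09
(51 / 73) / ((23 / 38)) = 1938 / 1679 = 1.15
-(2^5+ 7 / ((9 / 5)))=-323 / 9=-35.89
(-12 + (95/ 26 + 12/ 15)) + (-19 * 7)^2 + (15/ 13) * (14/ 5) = 2299009/ 130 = 17684.68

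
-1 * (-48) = 48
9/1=9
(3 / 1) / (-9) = -1 / 3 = -0.33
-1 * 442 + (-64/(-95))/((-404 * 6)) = -12722978/28785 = -442.00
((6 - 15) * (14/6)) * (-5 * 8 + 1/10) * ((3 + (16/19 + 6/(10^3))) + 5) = 37069137/5000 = 7413.83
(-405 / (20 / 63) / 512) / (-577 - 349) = 5103 / 1896448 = 0.00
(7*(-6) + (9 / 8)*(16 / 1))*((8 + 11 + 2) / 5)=-100.80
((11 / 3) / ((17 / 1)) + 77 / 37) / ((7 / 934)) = 4047956 / 13209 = 306.45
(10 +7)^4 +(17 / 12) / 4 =4009025 / 48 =83521.35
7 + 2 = 9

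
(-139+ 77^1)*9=-558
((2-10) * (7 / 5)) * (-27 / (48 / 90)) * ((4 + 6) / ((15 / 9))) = 3402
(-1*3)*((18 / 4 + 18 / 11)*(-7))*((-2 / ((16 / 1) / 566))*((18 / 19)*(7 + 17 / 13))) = -194960115 / 2717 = -71755.66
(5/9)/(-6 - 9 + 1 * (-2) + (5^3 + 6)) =5/1026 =0.00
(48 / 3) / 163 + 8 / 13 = 1512 / 2119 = 0.71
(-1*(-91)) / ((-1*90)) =-91 / 90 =-1.01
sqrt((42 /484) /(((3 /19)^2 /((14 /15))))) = 133 * sqrt(5) /165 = 1.80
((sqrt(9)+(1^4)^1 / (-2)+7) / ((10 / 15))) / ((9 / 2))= 19 / 6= 3.17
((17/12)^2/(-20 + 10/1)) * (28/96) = -2023/34560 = -0.06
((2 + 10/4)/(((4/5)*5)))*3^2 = 81/8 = 10.12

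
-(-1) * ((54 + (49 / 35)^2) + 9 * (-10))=-851 / 25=-34.04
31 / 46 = 0.67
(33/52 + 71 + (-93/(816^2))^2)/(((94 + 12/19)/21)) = 6101492087626369/383822041055232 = 15.90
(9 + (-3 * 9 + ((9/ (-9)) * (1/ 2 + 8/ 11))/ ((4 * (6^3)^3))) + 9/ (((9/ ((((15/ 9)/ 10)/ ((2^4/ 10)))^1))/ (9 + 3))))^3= -166527100674316769080421377/ 35435656596858259636224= -4699.42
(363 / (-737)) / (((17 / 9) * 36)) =-33 / 4556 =-0.01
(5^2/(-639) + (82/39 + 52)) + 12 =548789/8307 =66.06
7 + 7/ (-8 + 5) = 4.67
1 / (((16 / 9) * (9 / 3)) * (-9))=-1 / 48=-0.02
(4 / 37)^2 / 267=16 / 365523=0.00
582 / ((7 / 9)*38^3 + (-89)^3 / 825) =1440450 / 103513693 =0.01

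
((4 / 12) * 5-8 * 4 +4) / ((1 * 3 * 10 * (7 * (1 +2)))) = -79 / 1890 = -0.04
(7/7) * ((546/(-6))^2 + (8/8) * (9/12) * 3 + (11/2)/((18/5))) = 74563/9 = 8284.78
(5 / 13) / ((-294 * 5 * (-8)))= 1 / 30576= 0.00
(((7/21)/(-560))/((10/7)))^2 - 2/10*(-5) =5760001/5760000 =1.00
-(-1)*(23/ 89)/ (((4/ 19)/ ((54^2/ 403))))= 318573/ 35867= 8.88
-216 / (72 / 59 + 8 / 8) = -12744 / 131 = -97.28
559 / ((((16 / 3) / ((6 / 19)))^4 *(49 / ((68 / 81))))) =769743 / 6538986496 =0.00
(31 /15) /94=31 /1410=0.02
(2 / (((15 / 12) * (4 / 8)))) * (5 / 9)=16 / 9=1.78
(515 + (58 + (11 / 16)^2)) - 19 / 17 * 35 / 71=177028223 / 308992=572.92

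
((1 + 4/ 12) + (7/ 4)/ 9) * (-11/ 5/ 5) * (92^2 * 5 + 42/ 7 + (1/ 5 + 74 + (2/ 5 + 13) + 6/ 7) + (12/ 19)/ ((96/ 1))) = -27303038587/ 957600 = -28511.95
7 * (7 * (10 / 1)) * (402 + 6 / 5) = 197568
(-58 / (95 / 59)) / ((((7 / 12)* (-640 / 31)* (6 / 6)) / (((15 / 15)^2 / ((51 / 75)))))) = 159123 / 36176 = 4.40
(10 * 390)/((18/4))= 2600/3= 866.67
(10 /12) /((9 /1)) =5 /54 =0.09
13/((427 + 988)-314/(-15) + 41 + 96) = 0.01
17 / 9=1.89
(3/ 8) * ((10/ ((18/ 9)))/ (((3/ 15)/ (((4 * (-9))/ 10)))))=-135/ 4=-33.75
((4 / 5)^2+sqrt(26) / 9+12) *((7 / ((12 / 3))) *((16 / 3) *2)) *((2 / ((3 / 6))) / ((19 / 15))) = 1120 *sqrt(26) / 171+70784 / 95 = 778.49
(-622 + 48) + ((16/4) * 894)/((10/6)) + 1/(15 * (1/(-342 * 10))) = 6718/5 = 1343.60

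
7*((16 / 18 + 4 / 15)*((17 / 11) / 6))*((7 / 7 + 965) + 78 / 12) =601783 / 297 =2026.21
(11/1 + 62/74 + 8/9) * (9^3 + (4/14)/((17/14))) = 52538486/5661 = 9280.78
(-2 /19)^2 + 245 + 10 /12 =532499 /2166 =245.84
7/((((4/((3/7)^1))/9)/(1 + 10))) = 74.25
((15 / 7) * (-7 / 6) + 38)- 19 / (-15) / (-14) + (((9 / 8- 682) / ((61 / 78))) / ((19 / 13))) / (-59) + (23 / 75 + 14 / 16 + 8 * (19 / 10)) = 17774150713 / 287200200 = 61.89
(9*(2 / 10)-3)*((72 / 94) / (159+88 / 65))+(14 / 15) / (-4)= -3513407 / 14696430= -0.24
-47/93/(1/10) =-470/93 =-5.05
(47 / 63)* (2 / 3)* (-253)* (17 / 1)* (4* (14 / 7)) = -3234352 / 189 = -17112.97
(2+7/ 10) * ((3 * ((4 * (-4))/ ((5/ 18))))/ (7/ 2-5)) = 7776/ 25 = 311.04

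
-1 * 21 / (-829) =0.03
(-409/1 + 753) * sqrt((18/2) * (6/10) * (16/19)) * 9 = 37152 * sqrt(285)/95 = 6602.08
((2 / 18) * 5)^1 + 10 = 95 / 9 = 10.56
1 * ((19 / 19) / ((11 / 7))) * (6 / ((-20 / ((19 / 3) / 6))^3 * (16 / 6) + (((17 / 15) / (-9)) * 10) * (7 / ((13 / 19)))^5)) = -1443978155529 / 60237719431994269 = -0.00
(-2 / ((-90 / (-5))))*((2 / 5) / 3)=-2 / 135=-0.01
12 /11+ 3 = 45 /11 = 4.09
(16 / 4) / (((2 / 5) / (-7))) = -70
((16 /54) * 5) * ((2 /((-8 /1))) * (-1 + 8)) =-70 /27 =-2.59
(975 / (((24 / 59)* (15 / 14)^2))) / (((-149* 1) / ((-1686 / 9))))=10560823 / 4023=2625.11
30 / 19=1.58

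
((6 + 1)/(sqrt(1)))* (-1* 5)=-35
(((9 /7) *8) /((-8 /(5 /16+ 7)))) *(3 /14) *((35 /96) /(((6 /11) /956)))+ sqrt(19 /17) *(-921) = -4613895 /3584- 921 *sqrt(323) /17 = -2261.03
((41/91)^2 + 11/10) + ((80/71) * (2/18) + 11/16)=895624057/423324720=2.12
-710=-710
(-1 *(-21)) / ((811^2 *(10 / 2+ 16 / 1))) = 0.00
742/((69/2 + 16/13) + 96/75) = 482300/24057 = 20.05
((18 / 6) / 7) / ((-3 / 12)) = -12 / 7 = -1.71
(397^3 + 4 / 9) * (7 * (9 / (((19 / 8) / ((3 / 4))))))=23651752362 / 19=1244829071.68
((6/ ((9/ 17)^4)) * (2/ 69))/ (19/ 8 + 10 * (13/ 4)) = 2672672/ 42101937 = 0.06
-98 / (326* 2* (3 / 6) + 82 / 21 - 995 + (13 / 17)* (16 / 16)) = 17493 / 118583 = 0.15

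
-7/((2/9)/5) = -315/2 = -157.50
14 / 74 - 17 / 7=-580 / 259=-2.24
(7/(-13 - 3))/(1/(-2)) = 7/8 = 0.88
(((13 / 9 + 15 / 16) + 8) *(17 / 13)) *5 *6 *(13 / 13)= 407.29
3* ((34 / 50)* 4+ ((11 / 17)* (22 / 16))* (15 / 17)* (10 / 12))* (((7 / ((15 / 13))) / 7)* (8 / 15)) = 1690247 / 361250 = 4.68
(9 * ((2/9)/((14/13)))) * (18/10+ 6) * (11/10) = 5577/350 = 15.93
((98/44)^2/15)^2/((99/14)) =40353607/2609026200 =0.02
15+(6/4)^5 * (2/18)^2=483/32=15.09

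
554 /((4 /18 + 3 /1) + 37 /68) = 147.09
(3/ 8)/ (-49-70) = -3/ 952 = -0.00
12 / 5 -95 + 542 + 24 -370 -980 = -4383 / 5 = -876.60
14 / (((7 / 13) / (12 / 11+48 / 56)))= 3900 / 77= 50.65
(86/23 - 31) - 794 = -18889/23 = -821.26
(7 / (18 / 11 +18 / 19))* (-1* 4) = -1463 / 135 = -10.84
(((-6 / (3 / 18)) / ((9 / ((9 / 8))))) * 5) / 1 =-45 / 2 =-22.50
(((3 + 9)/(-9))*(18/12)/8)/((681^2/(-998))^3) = 248502998/99743056266780081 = 0.00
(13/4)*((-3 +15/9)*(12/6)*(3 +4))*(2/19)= -364/57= -6.39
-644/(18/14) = -4508/9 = -500.89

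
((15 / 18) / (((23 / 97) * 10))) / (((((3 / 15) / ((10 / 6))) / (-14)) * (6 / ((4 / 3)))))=-16975 / 1863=-9.11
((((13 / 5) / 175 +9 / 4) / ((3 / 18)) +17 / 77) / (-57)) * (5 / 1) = -265841 / 219450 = -1.21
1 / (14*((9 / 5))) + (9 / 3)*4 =1517 / 126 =12.04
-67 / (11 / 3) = -201 / 11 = -18.27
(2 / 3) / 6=1 / 9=0.11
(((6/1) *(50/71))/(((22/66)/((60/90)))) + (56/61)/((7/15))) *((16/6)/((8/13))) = 195520/4331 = 45.14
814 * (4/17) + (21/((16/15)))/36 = 208979/1088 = 192.08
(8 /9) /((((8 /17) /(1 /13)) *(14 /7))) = 0.07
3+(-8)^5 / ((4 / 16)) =-131069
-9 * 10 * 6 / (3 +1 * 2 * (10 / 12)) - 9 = -873 / 7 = -124.71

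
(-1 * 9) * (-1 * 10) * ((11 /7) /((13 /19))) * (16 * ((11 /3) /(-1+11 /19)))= -2620860 /91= -28800.66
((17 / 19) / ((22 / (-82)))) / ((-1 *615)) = 17 / 3135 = 0.01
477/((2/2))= 477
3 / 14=0.21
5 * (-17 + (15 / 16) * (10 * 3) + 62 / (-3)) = -1145 / 24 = -47.71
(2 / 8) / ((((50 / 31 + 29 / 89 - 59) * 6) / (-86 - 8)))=129673 / 1889184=0.07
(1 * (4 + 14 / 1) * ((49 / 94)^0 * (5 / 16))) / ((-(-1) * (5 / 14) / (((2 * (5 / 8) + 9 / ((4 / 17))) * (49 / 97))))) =314.27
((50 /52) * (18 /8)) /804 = 75 /27872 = 0.00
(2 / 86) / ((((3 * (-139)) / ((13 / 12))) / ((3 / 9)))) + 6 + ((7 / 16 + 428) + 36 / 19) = 21406116467 / 49059216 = 436.33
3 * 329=987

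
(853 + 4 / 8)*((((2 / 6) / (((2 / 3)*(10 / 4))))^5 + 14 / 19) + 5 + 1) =682832433 / 118750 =5750.17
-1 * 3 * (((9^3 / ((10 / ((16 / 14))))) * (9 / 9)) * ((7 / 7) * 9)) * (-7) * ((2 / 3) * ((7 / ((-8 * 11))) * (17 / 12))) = -260253 / 220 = -1182.97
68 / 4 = 17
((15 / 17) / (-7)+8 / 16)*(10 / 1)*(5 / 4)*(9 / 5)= 4005 / 476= 8.41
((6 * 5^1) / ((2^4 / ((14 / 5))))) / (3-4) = -5.25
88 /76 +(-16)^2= 4886 /19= 257.16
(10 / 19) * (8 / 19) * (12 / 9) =320 / 1083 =0.30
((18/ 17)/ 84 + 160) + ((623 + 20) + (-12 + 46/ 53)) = 9988781/ 12614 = 791.88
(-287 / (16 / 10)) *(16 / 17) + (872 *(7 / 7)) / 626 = -890898 / 5321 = -167.43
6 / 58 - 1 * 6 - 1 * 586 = -591.90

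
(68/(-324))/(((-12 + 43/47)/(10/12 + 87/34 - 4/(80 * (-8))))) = 1303357/20256480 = 0.06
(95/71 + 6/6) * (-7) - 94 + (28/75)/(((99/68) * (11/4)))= -639464564/5798925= -110.27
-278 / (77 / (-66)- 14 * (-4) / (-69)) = 12788 / 91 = 140.53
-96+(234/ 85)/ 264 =-359001/ 3740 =-95.99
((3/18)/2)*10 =5/6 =0.83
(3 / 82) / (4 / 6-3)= -9 / 574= -0.02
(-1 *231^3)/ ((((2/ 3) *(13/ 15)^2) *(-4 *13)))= 8320313925/ 17576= 473390.64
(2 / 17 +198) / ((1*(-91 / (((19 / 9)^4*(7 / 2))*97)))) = -21287674708 / 1449981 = -14681.35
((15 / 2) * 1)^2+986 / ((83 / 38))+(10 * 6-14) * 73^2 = 81553035 / 332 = 245641.67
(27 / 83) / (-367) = -27 / 30461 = -0.00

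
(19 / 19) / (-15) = -1 / 15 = -0.07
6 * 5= 30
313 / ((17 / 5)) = 1565 / 17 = 92.06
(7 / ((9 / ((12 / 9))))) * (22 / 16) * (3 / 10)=77 / 180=0.43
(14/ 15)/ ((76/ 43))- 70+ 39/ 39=-39029/ 570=-68.47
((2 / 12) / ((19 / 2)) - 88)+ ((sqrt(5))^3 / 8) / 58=-5015 / 57+ 5 * sqrt(5) / 464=-87.96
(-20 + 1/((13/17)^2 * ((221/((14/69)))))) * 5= -15158110/151593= -99.99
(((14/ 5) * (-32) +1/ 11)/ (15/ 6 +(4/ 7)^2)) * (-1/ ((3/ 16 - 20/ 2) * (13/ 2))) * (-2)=30877056/ 31094635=0.99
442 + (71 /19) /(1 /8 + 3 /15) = 453.50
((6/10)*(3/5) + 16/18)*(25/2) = 281/18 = 15.61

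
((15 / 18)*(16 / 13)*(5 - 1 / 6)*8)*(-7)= -32480 / 117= -277.61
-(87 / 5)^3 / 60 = -219501 / 2500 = -87.80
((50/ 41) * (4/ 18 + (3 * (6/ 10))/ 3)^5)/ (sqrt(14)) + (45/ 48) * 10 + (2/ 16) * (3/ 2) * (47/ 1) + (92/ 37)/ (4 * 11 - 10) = 69343957 * sqrt(14)/ 2118382875 + 183775/ 10064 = 18.38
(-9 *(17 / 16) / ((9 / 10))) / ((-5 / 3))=51 / 8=6.38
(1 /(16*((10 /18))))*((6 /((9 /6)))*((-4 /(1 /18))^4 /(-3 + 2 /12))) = -362797056 /85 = -4268200.66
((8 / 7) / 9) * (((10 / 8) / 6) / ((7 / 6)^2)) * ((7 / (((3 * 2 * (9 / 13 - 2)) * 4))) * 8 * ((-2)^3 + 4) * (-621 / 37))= -71760 / 30821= -2.33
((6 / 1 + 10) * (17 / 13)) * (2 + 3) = 1360 / 13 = 104.62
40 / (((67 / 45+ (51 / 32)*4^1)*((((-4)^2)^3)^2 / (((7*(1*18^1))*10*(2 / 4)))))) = 70875 / 371064832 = 0.00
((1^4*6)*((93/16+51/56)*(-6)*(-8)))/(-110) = -6777/385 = -17.60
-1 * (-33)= 33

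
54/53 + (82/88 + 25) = 62849/2332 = 26.95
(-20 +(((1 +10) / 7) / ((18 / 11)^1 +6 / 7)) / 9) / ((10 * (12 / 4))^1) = -34439 / 51840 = -0.66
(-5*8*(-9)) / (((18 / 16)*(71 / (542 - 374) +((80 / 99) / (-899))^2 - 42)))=-28389501955584 / 3688628484119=-7.70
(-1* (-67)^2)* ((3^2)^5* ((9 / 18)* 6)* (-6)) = 4771277298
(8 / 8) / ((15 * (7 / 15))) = 1 / 7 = 0.14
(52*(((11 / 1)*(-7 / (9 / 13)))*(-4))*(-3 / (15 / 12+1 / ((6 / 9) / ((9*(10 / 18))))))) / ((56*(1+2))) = -14872 / 315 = -47.21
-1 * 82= -82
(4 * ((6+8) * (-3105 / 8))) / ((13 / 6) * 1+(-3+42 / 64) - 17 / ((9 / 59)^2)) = 8048160 / 270589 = 29.74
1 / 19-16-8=-455 / 19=-23.95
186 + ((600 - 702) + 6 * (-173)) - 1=-955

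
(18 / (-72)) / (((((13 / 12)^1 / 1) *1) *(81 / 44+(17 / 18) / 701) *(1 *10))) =-416394 / 33241195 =-0.01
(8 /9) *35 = 280 /9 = 31.11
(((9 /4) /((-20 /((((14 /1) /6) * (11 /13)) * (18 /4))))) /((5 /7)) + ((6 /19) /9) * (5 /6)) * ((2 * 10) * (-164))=99899083 /22230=4493.89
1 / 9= 0.11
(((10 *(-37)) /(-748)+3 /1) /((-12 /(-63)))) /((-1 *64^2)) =-27447 /6127616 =-0.00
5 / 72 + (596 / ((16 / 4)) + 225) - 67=22109 / 72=307.07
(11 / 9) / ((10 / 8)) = 44 / 45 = 0.98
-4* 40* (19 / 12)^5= -12380495 / 7776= -1592.14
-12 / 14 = -6 / 7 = -0.86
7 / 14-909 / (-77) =1895 / 154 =12.31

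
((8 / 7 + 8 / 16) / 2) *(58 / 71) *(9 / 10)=6003 / 9940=0.60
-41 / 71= -0.58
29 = 29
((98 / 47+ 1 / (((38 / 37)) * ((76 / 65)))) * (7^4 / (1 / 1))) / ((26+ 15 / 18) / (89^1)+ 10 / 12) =6173.42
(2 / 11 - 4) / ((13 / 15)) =-630 / 143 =-4.41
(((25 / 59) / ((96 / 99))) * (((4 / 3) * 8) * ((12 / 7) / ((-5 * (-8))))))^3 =4492125 / 563559976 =0.01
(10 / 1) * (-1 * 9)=-90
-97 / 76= -1.28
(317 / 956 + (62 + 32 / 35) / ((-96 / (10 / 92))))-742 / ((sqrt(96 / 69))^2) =-656362031 / 1231328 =-533.05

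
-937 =-937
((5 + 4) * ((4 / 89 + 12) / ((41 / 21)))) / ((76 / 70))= 3545640 / 69331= 51.14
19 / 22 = 0.86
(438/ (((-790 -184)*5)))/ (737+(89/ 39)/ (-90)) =-0.00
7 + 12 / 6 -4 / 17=149 / 17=8.76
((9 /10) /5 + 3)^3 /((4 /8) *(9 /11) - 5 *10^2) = -44216469 /686937500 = -0.06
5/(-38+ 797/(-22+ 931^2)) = -866739/6587057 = -0.13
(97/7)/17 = 97/119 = 0.82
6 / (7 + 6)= 6 / 13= 0.46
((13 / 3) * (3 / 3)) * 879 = 3809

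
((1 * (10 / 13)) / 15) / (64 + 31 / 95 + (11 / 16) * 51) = 3040 / 5891769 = 0.00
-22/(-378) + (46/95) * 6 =53209/17955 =2.96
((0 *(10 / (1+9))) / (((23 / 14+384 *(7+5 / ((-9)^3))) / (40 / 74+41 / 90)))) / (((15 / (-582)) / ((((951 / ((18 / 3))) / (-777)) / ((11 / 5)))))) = 0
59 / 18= 3.28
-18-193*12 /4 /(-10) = 39.90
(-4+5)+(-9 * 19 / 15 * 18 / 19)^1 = -49 / 5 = -9.80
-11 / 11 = -1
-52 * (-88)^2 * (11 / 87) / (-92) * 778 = 861550976 / 2001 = 430560.21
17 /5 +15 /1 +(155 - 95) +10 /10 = 397 /5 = 79.40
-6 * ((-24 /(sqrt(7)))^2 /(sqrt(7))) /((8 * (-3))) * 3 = 432 * sqrt(7) /49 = 23.33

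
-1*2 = -2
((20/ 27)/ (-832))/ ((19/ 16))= -5/ 6669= -0.00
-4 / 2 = -2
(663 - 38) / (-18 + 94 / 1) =8.22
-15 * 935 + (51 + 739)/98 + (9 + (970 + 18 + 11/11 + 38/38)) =-637879/49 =-13017.94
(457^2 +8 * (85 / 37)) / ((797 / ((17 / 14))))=131377581 / 412846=318.22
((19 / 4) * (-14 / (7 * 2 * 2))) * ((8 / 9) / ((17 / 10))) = -190 / 153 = -1.24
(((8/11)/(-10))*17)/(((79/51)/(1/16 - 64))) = 80631/1580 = 51.03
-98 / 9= -10.89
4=4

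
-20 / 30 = -2 / 3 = -0.67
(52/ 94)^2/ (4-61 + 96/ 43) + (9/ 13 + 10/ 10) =114070406/ 67628535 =1.69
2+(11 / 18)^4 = 224593 / 104976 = 2.14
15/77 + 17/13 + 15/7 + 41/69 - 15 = -743213/69069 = -10.76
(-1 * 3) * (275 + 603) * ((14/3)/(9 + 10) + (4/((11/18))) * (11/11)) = -3738524/209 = -17887.67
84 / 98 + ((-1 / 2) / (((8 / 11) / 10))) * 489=-188217 / 56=-3361.02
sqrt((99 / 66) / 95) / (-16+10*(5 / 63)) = -63*sqrt(570) / 182020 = -0.01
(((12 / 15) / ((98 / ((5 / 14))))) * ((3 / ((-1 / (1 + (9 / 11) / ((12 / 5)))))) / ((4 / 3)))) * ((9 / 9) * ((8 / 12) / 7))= -177 / 211288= -0.00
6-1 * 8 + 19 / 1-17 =0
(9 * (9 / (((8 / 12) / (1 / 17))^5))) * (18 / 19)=177147 / 431636528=0.00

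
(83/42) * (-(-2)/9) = 83/189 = 0.44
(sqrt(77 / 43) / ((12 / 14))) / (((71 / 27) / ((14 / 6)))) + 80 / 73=2.48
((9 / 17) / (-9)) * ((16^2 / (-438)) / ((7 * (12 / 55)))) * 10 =17600 / 78183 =0.23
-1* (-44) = 44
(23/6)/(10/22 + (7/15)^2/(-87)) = 71775/8464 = 8.48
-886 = -886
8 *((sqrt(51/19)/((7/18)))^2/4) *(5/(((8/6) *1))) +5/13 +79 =2571882/12103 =212.50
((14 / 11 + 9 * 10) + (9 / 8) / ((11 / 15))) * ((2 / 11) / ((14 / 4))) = 8167 / 1694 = 4.82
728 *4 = 2912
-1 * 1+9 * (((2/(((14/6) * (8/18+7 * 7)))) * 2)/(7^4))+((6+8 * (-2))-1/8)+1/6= -1966983917/179498760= -10.96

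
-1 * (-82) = 82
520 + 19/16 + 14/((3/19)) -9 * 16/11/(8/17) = 307315/528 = 582.04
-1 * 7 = -7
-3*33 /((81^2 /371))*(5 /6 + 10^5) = -2448620405 /4374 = -559812.62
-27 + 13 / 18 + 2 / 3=-461 / 18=-25.61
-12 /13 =-0.92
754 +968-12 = 1710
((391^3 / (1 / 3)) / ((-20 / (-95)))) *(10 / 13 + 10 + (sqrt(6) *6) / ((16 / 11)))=112439541951 *sqrt(6) / 32 + 119254059645 / 13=17780248725.09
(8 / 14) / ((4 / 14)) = 2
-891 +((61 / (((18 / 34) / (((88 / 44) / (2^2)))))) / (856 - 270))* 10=-4693949 / 5274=-890.02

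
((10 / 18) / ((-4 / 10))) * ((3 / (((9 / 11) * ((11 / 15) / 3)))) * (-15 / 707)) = 625 / 1414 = 0.44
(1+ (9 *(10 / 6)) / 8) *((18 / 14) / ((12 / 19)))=1311 / 224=5.85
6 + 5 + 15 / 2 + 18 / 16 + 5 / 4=167 / 8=20.88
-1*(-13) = 13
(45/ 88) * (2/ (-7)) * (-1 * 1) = 45/ 308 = 0.15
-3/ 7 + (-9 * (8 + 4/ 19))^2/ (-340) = -3541683/ 214795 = -16.49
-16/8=-2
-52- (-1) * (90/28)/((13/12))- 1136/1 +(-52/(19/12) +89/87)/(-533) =-7308136595/6167343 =-1184.97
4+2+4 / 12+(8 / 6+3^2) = 50 / 3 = 16.67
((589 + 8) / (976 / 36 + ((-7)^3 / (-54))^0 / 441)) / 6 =87759 / 23914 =3.67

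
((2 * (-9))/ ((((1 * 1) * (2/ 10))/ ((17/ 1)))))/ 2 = -765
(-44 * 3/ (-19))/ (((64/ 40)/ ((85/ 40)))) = 2805/ 304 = 9.23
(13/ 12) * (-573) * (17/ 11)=-42211/ 44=-959.34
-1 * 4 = -4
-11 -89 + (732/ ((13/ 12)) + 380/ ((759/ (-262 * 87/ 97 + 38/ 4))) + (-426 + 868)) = 865982140/ 957099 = 904.80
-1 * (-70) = 70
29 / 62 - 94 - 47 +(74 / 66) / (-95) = -27317549 / 194370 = -140.54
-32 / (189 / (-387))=1376 / 21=65.52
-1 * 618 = -618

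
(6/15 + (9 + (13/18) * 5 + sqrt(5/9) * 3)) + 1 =sqrt(5) + 1261/90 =16.25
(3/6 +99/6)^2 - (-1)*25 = 314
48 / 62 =24 / 31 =0.77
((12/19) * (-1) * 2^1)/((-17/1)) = 24/323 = 0.07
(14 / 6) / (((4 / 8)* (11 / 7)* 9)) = 98 / 297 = 0.33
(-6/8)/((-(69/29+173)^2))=2523/103469584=0.00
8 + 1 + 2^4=25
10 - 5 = 5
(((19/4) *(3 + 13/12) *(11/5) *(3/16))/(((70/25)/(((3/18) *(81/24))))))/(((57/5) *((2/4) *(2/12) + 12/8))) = 3465/38912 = 0.09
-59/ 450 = -0.13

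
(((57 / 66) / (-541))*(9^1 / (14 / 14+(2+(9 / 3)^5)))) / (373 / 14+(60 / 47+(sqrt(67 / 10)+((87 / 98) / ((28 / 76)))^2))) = -391847520189757345 / 224942531959198700674137+1161865330226342*sqrt(670) / 224942531959198700674137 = -0.00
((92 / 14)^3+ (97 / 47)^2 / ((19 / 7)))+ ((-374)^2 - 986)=2003575681435 / 14396053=139175.35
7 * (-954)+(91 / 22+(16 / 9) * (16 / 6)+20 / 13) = -51487087 / 7722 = -6667.58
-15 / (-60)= 1 / 4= 0.25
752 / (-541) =-752 / 541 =-1.39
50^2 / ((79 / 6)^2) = 90000 / 6241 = 14.42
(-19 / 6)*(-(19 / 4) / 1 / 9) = 361 / 216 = 1.67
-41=-41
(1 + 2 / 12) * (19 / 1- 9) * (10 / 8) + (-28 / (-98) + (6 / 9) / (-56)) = 104 / 7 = 14.86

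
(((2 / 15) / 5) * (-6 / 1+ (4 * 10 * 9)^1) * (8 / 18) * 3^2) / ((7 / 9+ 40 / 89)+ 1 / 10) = 28.45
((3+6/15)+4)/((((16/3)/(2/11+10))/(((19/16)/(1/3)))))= 44289/880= 50.33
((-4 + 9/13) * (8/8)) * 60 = -2580/13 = -198.46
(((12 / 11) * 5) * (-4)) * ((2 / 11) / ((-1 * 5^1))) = 96 / 121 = 0.79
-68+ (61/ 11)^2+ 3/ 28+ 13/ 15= -1843451/ 50820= -36.27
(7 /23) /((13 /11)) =77 /299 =0.26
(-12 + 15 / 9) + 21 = 32 / 3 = 10.67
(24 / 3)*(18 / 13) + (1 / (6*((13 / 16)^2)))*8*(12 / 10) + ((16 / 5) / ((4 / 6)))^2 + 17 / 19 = 3005121 / 80275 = 37.44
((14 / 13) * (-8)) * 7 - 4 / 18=-7082 / 117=-60.53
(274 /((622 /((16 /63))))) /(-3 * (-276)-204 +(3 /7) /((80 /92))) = 43840 /244713771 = 0.00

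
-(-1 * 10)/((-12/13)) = -65/6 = -10.83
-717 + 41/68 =-48715/68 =-716.40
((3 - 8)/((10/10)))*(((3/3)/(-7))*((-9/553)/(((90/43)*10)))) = -0.00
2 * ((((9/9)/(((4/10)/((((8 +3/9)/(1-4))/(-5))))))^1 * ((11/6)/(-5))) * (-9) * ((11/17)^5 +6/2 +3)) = 477410615/8519142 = 56.04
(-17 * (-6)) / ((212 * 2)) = 51 / 212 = 0.24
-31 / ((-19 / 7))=217 / 19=11.42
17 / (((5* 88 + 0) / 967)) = 16439 / 440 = 37.36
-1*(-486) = 486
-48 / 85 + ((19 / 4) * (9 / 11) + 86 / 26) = 322319 / 48620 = 6.63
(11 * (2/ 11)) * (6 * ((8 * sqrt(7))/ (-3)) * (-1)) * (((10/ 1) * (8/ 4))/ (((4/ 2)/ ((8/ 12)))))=640 * sqrt(7)/ 3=564.43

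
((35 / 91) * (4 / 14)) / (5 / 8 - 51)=-80 / 36673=-0.00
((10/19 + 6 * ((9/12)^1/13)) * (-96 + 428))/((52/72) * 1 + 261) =1287828/1163617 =1.11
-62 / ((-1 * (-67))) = -62 / 67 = -0.93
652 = 652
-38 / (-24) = 1.58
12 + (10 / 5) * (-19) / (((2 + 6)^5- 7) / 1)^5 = 452863162163468453997574 / 37738596846955704499801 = 12.00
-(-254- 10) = 264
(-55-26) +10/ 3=-233/ 3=-77.67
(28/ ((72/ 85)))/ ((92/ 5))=2975/ 1656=1.80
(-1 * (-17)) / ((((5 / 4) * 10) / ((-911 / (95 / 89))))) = -2756686 / 2375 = -1160.71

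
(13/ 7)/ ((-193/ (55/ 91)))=-0.01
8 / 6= 4 / 3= 1.33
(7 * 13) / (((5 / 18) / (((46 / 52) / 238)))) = 207 / 170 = 1.22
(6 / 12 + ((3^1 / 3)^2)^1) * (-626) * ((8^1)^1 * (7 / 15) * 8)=-140224 / 5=-28044.80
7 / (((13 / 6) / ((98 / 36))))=343 / 39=8.79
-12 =-12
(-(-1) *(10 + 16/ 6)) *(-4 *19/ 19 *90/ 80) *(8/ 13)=-456/ 13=-35.08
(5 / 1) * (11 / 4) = 55 / 4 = 13.75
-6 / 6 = -1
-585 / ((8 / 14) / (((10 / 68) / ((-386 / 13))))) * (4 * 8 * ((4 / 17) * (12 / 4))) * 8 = 51105600 / 55777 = 916.25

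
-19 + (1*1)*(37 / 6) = -77 / 6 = -12.83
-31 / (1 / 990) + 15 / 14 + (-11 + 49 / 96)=-30699.42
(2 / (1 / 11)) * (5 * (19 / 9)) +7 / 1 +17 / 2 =247.72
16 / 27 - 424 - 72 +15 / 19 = -253739 / 513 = -494.62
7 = 7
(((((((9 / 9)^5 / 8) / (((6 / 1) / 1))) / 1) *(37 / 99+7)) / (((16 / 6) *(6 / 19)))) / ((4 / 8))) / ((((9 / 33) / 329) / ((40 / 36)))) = 11408075 / 23328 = 489.03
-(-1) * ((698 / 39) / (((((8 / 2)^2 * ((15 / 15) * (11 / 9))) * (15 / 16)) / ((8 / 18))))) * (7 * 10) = 39088 / 1287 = 30.37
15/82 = 0.18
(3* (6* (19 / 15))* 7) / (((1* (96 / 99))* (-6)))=-4389 / 160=-27.43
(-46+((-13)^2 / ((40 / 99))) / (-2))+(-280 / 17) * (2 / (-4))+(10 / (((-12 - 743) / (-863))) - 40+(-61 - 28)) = -74847917 / 205360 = -364.47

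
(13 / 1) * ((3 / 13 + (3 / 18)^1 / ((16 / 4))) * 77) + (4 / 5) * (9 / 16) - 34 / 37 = 272.24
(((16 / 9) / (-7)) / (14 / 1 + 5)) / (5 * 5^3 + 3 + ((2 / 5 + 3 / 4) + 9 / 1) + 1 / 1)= -320 / 15301251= -0.00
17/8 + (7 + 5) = 113/8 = 14.12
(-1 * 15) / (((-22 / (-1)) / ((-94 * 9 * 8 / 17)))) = 50760 / 187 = 271.44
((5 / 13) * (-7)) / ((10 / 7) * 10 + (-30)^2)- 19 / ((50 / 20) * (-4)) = 31567 / 16640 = 1.90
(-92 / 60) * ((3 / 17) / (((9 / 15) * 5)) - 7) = 2714 / 255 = 10.64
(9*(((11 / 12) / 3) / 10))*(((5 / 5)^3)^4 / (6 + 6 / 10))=1 / 24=0.04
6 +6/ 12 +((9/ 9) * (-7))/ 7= 11/ 2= 5.50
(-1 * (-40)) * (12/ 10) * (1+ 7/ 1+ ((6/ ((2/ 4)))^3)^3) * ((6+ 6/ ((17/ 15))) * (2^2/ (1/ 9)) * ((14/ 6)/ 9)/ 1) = 443823667445760/ 17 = 26107274555632.94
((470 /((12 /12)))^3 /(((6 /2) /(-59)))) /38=-3062778500 /57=-53732956.14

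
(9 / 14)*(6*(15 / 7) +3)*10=4995 / 49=101.94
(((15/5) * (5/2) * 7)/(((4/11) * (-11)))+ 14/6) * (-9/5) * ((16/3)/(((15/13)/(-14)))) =-94276/75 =-1257.01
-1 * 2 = -2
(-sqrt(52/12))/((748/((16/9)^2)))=-64*sqrt(39)/45441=-0.01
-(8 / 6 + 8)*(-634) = 17752 / 3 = 5917.33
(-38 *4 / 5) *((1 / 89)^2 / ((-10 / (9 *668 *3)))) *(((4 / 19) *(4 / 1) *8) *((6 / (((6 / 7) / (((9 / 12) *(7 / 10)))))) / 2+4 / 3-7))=-176800896 / 990125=-178.56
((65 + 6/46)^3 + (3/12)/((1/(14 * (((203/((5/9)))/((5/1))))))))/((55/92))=30587546066/66125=462571.59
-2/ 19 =-0.11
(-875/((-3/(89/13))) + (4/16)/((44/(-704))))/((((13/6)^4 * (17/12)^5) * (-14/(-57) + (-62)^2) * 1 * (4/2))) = 119050725224448/57758692839430661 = 0.00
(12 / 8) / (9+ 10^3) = 3 / 2018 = 0.00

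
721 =721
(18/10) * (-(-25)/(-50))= -0.90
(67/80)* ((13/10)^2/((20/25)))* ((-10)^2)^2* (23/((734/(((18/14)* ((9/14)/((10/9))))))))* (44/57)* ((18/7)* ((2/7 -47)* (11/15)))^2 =81060949623359277/32814659080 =2470266.40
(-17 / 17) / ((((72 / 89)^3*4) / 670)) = -236164615 / 746496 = -316.36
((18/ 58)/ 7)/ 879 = 0.00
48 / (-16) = -3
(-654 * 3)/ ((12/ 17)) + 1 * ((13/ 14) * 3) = -19437/ 7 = -2776.71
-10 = -10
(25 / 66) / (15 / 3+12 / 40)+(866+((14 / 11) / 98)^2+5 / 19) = 866.33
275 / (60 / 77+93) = 21175 / 7221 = 2.93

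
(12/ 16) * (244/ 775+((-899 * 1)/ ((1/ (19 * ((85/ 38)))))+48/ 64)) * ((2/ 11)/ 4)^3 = -355319847/ 132035200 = -2.69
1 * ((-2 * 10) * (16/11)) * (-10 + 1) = 2880/11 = 261.82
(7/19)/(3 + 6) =7/171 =0.04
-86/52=-43/26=-1.65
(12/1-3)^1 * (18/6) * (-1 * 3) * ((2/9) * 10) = -180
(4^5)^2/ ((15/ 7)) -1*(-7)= 7340137/ 15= 489342.47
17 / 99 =0.17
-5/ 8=-0.62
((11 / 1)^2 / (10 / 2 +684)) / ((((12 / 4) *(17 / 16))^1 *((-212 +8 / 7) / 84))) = -94864 / 4322097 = -0.02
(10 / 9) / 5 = 2 / 9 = 0.22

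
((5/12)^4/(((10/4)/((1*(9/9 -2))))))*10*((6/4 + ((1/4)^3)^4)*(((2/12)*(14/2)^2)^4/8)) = -90672483203640625/901736973729792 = -100.55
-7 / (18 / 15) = -35 / 6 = -5.83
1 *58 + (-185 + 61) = -66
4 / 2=2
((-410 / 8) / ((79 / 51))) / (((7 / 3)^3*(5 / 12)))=-169371 / 27097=-6.25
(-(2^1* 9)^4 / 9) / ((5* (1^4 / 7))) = -81648 / 5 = -16329.60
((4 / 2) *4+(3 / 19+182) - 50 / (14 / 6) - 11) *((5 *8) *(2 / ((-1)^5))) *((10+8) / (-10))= 3020832 / 133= 22713.02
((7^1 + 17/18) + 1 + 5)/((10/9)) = 251/20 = 12.55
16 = 16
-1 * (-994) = 994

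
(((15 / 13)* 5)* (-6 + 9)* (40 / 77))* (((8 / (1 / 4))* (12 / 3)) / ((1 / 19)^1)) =21888000 / 1001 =21866.13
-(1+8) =-9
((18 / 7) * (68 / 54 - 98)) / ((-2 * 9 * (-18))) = -1306 / 1701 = -0.77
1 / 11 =0.09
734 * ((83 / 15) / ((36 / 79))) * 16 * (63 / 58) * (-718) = -48378647576 / 435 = -111215281.78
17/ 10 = 1.70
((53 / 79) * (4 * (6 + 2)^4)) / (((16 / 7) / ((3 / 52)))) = 277.44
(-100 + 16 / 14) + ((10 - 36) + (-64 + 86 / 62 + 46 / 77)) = -446065 / 2387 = -186.87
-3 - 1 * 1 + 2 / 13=-3.85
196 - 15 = 181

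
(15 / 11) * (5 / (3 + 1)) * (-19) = -1425 / 44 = -32.39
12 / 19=0.63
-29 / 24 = -1.21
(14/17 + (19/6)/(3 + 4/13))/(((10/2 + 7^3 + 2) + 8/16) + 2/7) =54677/10769823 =0.01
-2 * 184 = -368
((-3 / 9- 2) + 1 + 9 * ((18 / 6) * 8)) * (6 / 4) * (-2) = -644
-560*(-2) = 1120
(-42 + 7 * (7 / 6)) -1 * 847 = -5285 / 6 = -880.83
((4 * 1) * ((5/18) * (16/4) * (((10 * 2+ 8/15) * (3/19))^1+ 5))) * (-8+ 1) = -4872/19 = -256.42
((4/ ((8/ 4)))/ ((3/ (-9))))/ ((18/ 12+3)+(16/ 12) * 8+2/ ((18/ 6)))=-36/ 95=-0.38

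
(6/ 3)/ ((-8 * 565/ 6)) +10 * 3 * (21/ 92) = 88953/ 12995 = 6.85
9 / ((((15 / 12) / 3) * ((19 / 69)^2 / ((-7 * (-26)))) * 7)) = 7406.59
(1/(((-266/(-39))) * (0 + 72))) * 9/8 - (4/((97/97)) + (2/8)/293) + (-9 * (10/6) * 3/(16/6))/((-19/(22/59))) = -1079288943/294293888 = -3.67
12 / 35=0.34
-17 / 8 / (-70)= 0.03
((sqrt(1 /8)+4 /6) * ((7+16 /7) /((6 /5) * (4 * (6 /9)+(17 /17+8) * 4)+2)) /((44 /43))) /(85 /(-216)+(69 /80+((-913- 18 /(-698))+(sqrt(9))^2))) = -877909500 /6345793634411- 658432125 * sqrt(2) /12691587268822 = -0.00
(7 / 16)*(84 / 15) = 49 / 20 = 2.45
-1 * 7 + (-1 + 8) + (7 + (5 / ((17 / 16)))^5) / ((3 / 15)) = 16433694995 / 1419857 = 11574.19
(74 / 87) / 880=37 / 38280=0.00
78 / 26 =3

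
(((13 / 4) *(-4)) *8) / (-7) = 104 / 7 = 14.86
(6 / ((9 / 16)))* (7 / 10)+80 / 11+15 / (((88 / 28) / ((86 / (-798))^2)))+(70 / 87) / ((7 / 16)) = 134088079 / 8061130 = 16.63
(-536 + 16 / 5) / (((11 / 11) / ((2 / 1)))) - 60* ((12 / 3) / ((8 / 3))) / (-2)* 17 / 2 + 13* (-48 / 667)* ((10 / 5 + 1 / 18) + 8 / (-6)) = -13682351 / 20010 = -683.78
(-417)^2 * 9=1565001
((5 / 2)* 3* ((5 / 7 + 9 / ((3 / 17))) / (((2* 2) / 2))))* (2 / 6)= 905 / 14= 64.64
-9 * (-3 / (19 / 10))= 14.21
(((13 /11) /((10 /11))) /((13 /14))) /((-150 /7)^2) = 0.00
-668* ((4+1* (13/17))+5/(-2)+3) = -59786/17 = -3516.82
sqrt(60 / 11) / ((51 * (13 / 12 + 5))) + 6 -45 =-39 + 8 * sqrt(165) / 13651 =-38.99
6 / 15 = 2 / 5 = 0.40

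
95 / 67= 1.42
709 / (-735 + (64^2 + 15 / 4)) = 2836 / 13459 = 0.21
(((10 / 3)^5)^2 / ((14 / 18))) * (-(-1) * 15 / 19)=171897.51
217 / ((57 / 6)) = 434 / 19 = 22.84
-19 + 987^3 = 961504784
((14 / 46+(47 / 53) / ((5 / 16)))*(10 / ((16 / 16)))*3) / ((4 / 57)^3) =10639893429 / 39008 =272761.83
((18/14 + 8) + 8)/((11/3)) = 4.71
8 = 8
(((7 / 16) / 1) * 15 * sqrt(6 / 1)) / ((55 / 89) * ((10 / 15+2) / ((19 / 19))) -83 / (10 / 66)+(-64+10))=-140175 * sqrt(6) / 12819248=-0.03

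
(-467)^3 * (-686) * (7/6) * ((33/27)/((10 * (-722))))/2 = -2689895986393/389880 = -6899292.05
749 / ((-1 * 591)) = -749 / 591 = -1.27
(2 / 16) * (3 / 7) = 0.05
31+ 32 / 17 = 559 / 17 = 32.88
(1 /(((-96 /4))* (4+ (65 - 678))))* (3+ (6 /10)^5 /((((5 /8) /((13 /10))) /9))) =116033 /380625000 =0.00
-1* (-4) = 4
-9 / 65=-0.14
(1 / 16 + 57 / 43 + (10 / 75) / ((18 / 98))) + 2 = 382109 / 92880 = 4.11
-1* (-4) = 4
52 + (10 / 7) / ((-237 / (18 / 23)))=661328 / 12719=52.00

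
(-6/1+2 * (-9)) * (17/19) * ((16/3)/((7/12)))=-26112/133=-196.33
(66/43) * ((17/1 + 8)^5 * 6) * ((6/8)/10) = 580078125/86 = 6745094.48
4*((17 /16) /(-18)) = -17 /72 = -0.24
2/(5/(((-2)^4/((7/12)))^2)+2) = 1.00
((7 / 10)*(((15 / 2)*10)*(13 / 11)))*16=10920 / 11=992.73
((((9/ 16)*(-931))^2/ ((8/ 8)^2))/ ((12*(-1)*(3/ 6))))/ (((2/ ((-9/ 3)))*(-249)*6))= -7800849/ 169984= -45.89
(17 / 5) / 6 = 0.57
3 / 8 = 0.38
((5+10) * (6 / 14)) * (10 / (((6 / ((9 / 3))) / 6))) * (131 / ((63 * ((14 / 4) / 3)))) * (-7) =-117900 / 49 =-2406.12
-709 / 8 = -88.62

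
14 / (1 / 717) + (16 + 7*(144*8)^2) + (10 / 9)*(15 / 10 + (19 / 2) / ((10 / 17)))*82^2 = 84884824 / 9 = 9431647.11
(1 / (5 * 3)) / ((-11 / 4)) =-4 / 165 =-0.02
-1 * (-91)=91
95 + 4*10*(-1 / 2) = 75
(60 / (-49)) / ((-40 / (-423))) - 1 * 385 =-38999 / 98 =-397.95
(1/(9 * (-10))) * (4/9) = -2/405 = -0.00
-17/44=-0.39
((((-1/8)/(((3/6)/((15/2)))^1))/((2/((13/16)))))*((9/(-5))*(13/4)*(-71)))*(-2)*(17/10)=5507541/5120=1075.69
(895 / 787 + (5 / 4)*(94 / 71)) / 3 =312035 / 335262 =0.93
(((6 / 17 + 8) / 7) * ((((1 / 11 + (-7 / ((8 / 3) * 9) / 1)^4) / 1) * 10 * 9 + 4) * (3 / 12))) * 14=184737953 / 3446784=53.60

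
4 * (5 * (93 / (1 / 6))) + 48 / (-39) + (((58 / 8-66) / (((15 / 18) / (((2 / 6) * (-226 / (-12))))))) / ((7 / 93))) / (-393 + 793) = 1622576467 / 145600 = 11144.07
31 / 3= 10.33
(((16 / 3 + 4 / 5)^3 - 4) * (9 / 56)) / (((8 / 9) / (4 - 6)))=-573891 / 7000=-81.98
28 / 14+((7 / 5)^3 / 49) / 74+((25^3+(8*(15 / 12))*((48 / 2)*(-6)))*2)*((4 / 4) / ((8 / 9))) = 590487639 / 18500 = 31918.25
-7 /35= -1 /5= -0.20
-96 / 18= -16 / 3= -5.33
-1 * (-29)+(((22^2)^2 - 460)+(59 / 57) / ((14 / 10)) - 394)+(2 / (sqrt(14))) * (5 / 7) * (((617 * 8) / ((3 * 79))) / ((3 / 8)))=197440 * sqrt(14) / 34839+93139264 / 399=233452.94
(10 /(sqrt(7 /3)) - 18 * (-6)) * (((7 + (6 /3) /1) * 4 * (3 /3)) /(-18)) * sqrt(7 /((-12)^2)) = sqrt(7) * (-378 - 5 * sqrt(21)) /21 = -50.51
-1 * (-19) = 19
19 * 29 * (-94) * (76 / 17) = -3936344 / 17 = -231549.65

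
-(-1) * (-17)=-17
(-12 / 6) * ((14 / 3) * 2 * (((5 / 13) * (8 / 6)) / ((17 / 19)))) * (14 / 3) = -49.93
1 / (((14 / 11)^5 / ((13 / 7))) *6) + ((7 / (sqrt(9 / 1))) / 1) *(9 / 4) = 120683855 / 22588608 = 5.34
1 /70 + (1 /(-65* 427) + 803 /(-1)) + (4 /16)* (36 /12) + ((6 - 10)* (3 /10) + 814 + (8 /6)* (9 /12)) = 11.56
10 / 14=5 / 7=0.71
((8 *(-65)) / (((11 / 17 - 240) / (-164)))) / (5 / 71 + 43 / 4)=-31671680 / 961849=-32.93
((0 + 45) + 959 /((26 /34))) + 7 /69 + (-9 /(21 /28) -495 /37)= 42276148 /33189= 1273.80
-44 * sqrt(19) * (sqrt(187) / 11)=-238.43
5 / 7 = 0.71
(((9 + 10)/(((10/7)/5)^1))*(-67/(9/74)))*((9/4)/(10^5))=-329707/400000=-0.82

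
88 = 88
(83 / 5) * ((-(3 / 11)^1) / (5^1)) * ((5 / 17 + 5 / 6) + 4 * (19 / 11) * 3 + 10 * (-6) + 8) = 2807309 / 102850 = 27.30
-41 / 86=-0.48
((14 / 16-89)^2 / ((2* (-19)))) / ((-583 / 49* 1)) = 24354225 / 1417856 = 17.18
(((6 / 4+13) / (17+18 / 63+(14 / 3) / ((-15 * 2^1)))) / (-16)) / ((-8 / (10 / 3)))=15225 / 690688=0.02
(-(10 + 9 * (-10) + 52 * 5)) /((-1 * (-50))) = -18 /5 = -3.60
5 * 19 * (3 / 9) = 31.67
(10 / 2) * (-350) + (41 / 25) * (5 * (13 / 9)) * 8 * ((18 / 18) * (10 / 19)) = -290722 / 171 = -1700.13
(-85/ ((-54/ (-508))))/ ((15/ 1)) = -4318/ 81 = -53.31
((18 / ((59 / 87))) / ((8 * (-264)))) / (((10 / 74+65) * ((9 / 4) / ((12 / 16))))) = -3219 / 50050880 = -0.00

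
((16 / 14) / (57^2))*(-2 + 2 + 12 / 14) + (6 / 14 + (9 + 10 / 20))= 1053791 / 106134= 9.93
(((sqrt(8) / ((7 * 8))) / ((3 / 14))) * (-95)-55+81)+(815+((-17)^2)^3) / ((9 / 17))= 136784254 / 3-95 * sqrt(2) / 6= 45594728.94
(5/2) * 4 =10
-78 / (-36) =2.17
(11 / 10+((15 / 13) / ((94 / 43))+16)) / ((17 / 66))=3554298 / 51935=68.44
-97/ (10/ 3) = -29.10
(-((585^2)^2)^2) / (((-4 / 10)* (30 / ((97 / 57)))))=147834621420465997265625 / 76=1945192387111394700863.49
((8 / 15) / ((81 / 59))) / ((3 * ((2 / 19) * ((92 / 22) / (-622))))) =-15339764 / 83835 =-182.98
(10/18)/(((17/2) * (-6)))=-5/459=-0.01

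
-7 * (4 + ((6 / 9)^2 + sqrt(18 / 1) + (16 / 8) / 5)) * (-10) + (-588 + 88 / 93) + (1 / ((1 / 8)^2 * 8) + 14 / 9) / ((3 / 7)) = -188866 / 837 + 210 * sqrt(2) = 71.34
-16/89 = -0.18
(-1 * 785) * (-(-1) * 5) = -3925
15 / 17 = 0.88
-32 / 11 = -2.91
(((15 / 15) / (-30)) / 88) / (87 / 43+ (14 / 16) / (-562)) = -12083 / 64490415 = -0.00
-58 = -58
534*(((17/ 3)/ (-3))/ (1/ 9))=-9078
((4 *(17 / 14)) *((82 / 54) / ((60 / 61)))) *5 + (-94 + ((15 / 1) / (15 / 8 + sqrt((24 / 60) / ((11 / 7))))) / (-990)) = -735676241 / 13017186 + 32 *sqrt(770) / 378807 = -56.51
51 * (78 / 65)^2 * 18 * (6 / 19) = 198288 / 475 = 417.45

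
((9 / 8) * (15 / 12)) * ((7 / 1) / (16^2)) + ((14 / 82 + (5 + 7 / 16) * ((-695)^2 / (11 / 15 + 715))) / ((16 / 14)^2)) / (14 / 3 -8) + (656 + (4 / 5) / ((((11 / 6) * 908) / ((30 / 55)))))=-420620410636787 / 2250996678656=-186.86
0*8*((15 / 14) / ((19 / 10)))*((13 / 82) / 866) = 0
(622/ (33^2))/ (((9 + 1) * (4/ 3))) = 311/ 7260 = 0.04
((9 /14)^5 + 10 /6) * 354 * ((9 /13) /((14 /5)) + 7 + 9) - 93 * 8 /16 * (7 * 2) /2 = 484126923829 /48941984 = 9891.85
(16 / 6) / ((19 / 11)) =88 / 57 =1.54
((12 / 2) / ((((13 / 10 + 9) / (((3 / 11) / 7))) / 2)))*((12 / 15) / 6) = 0.01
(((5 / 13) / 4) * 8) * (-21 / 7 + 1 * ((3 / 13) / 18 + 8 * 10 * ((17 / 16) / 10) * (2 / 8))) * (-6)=1345 / 338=3.98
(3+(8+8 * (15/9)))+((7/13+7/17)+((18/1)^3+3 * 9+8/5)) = 19511704/3315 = 5885.88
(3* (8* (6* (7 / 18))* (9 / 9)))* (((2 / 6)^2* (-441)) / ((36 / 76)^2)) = -990584 / 81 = -12229.43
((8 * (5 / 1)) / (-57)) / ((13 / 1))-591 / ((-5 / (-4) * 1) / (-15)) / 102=875182 / 12597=69.48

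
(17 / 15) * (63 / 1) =357 / 5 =71.40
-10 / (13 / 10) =-100 / 13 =-7.69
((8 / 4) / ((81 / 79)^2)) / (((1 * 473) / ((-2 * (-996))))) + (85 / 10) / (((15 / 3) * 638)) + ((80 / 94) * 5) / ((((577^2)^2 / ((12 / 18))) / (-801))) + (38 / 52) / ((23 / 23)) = 355357112748449565403657 / 40633326719002646780580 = 8.75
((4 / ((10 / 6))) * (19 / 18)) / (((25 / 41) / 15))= 1558 / 25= 62.32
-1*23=-23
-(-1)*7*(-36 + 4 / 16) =-1001 / 4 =-250.25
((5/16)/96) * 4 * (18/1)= 0.23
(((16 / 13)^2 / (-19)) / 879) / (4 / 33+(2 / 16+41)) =-22528 / 10244621647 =-0.00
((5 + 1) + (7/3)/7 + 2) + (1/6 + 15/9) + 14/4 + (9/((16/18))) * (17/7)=6427/168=38.26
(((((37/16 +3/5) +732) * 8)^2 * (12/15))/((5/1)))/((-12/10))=-3456616849/750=-4608822.47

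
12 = 12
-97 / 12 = -8.08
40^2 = 1600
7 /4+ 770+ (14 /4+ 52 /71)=220379 /284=775.98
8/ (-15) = -8/ 15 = -0.53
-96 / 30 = -16 / 5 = -3.20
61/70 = 0.87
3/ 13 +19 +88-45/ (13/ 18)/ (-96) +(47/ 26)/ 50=561163/ 5200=107.92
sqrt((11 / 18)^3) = 11 * sqrt(22) / 108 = 0.48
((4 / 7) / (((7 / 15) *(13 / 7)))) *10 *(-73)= -43800 / 91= -481.32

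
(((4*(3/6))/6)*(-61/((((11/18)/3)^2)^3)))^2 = 80989749659.81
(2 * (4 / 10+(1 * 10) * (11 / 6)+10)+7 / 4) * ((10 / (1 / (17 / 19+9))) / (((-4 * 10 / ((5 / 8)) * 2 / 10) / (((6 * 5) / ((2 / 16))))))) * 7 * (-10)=7690375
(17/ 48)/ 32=0.01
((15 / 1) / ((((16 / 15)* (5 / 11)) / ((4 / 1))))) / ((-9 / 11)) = -605 / 4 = -151.25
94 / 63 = 1.49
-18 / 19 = -0.95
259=259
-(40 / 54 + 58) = -1586 / 27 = -58.74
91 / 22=4.14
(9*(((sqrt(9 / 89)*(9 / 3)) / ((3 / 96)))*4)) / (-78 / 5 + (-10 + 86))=25920*sqrt(89) / 13439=18.20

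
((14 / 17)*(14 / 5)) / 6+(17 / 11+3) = 13828 / 2805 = 4.93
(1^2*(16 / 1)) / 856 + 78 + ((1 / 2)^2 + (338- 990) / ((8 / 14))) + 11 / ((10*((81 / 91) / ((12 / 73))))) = -4481680039 / 4217940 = -1062.53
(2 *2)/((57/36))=48/19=2.53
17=17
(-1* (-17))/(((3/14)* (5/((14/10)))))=1666/75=22.21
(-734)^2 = 538756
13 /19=0.68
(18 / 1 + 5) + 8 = 31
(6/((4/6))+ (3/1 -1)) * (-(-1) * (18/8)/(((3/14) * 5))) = 231/10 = 23.10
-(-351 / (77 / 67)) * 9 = 211653 / 77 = 2748.74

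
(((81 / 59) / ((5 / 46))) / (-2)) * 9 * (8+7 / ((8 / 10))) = -1123389 / 1180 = -952.02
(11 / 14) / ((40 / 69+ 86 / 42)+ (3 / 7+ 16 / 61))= 15433 / 65176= 0.24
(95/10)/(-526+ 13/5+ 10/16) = -380/20911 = -0.02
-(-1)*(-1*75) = -75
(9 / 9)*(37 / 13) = 37 / 13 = 2.85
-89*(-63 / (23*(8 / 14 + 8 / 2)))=39249 / 736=53.33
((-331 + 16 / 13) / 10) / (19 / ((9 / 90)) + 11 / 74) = -158619 / 914615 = -0.17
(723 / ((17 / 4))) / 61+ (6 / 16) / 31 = 720327 / 257176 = 2.80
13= 13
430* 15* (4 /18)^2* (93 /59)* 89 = 23727400 /531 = 44684.37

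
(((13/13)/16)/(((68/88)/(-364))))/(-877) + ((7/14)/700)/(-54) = 37822891/1127120400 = 0.03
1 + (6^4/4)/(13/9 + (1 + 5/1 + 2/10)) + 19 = 5365/86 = 62.38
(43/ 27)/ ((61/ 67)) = 2881/ 1647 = 1.75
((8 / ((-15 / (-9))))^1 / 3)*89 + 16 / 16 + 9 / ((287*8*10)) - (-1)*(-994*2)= -42352007 / 22960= -1844.60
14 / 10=7 / 5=1.40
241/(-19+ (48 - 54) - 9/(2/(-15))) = 482/85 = 5.67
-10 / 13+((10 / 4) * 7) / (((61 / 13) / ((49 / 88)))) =182475 / 139568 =1.31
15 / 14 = 1.07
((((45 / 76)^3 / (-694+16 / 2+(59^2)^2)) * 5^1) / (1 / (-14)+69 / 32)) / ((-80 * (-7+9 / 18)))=25515 / 322912211450608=0.00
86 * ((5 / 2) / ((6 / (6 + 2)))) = 860 / 3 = 286.67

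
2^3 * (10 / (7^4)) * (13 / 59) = 1040 / 141659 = 0.01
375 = 375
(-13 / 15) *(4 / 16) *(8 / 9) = -26 / 135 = -0.19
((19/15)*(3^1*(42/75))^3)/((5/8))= 3753792/390625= 9.61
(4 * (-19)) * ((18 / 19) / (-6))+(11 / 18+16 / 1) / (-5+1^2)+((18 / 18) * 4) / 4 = 637 / 72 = 8.85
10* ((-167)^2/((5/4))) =223112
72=72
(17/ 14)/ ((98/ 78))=663/ 686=0.97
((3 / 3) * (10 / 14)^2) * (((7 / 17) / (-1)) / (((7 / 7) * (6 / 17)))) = -0.60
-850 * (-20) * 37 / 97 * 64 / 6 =20128000 / 291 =69168.38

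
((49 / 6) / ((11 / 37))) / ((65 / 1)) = 1813 / 4290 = 0.42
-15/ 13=-1.15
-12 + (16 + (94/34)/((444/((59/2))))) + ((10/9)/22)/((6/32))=6655103/1494504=4.45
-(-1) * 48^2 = 2304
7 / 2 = 3.50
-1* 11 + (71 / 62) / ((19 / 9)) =-12319 / 1178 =-10.46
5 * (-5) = -25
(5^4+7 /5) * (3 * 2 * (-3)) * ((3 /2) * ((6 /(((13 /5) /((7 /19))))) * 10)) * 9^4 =-233026249680 /247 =-943426112.06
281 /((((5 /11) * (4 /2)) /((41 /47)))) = 126731 /470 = 269.64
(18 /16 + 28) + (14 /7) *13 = 55.12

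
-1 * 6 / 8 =-3 / 4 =-0.75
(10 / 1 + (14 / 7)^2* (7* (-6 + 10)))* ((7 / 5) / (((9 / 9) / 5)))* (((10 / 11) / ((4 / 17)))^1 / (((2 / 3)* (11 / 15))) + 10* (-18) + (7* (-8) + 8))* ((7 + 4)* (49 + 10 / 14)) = -1130677578 / 11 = -102788870.73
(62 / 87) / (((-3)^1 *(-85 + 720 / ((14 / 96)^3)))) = -21266 / 20774839185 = -0.00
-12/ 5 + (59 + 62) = 593/ 5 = 118.60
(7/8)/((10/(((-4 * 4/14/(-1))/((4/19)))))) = 19/40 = 0.48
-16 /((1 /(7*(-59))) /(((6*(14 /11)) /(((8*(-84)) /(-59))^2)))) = 205379 /528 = 388.98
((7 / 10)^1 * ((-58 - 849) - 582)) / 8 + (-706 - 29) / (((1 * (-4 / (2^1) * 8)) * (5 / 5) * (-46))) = -483133 / 3680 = -131.29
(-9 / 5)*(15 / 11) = -27 / 11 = -2.45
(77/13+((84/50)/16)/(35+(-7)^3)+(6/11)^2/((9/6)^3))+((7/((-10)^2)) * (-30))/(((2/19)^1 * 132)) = 22121743/3775200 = 5.86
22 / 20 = 11 / 10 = 1.10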